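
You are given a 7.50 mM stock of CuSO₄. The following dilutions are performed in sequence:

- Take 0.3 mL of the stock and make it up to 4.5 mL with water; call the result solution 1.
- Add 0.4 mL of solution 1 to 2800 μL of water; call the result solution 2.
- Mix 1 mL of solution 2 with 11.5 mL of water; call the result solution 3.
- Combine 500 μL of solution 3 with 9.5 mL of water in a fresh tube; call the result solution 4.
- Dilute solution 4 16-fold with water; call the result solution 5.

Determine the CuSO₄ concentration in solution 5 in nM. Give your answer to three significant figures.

15.6 nM

Step 1: 0.3 mL brought to 4.5 mL → factor 4.5/0.3 = 15
Step 2: 0.4 mL + 2800 μL = 3.2 mL total → factor 3.2/0.4 = 8
Step 3: 1 mL + 11.5 mL = 12.5 mL total → factor 12.5/1 = 12.5
Step 4: 500 μL + 9.5 mL = 10000 μL total → factor 10000/500 = 20
Step 5: 16-fold → factor 16
Overall dilution factor = 15 × 8 × 12.5 × 20 × 16 = 4.8 × 10^5
Final = 7.50 mM / 4.8 × 10^5 = 1.563 × 10^-5 mM = 15.6 nM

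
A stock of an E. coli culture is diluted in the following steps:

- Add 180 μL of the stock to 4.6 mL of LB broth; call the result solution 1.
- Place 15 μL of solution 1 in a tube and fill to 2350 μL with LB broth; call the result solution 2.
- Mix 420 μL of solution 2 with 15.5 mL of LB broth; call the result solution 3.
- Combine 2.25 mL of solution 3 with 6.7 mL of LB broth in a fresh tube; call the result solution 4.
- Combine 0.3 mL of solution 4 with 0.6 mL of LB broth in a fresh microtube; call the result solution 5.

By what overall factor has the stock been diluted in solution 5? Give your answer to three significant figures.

1.88 × 10^6

Step 1: 180 μL + 4.6 mL = 4780 μL total → factor 4780/180 = 26.556
Step 2: 15 μL brought to 2350 μL → factor 2350/15 = 156.67
Step 3: 420 μL + 15.5 mL = 15920 μL total → factor 15920/420 = 37.905
Step 4: 2.25 mL + 6.7 mL = 8.95 mL total → factor 8.95/2.25 = 3.9778
Step 5: 0.3 mL + 0.6 mL = 0.9 mL total → factor 0.9/0.3 = 3
Overall dilution factor = 26.556 × 156.67 × 37.905 × 3.9778 × 3 = 1.8819 × 10^6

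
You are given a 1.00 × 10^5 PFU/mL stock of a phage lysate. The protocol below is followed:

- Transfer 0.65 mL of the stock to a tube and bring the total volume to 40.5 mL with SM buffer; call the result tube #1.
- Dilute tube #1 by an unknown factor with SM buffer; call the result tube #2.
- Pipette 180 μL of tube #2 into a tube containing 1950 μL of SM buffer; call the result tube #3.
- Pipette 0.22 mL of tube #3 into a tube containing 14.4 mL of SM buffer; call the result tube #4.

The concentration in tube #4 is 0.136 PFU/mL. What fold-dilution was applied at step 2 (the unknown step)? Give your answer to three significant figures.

15.0-fold

Step 1: 0.65 mL brought to 40.5 mL → factor 40.5/0.65 = 62.308
Step 2: unknown factor x
Step 3: 180 μL + 1950 μL = 2130 μL total → factor 2130/180 = 11.833
Step 4: 0.22 mL + 14.4 mL = 14.62 mL total → factor 14.62/0.22 = 66.455
Product of known-step factors = 48997
Overall factor = 1.00 × 10^5 PFU/mL / (0.136 PFU/mL) = 7.3529 × 10^5
x = 7.3529 × 10^5 / 48997 = 15.0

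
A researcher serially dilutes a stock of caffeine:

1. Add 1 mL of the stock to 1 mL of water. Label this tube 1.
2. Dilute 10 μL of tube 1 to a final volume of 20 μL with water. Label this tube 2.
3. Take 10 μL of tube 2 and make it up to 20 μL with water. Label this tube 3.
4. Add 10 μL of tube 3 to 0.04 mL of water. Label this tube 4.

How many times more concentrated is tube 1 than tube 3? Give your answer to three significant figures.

4.00

Step 1: 1 mL + 1 mL = 2 mL total → factor 2/1 = 2
Step 2: 10 μL brought to 20 μL → factor 20/10 = 2
Step 3: 10 μL brought to 20 μL → factor 20/10 = 2
Dilution factor to tube 1 = 2; to tube 3 = 8
[tube 1]/[tube 3] = (factor to tube 3)/(factor to tube 1) = 8/2 = 4.00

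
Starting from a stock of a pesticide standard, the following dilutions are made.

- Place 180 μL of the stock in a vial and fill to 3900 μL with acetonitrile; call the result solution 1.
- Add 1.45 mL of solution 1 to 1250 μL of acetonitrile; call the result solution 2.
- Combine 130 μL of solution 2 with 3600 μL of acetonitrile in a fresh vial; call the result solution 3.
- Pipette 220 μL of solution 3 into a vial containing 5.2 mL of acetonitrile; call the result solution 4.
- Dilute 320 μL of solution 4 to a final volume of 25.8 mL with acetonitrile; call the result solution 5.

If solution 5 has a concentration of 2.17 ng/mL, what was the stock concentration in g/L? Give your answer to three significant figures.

Step 1: 180 μL brought to 3900 μL → factor 3900/180 = 21.667
Step 2: 1.45 mL + 1250 μL = 2.7 mL total → factor 2.7/1.45 = 1.8621
Step 3: 130 μL + 3600 μL = 3730 μL total → factor 3730/130 = 28.692
Step 4: 220 μL + 5.2 mL = 5420 μL total → factor 5420/220 = 24.636
Step 5: 320 μL brought to 25.8 mL → factor 25800/320 = 80.625
Overall dilution factor = 21.667 × 1.8621 × 28.692 × 24.636 × 80.625 = 2.2993 × 10^6
Stock = 2.17 ng/mL × 2.2993 × 10^6 = 4.990 × 10^6 ng/mL = 4.99 g/L

4.99 g/L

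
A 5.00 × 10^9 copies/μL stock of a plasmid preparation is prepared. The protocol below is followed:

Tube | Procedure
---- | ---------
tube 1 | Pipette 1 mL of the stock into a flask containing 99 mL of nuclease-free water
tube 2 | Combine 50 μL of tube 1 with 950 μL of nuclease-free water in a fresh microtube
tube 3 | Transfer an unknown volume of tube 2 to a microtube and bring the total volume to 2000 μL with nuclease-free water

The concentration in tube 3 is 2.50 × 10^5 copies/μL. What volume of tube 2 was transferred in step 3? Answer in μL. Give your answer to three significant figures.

200 μL

Step 1: 1 mL + 99 mL = 100 mL total → factor 100/1 = 100
Step 2: 50 μL + 950 μL = 1000 μL total → factor 1000/50 = 20
Step 3: v brought to 2000 μL → factor = 2000 μL/v
Product of known-step factors = 2000
Overall factor = 5.00 × 10^9 copies/μL / (2.50 × 10^5 copies/μL) = 20000
Step-3 factor = 20000 / 2000 = 10
v = 2000 μL / 10 = 200 μL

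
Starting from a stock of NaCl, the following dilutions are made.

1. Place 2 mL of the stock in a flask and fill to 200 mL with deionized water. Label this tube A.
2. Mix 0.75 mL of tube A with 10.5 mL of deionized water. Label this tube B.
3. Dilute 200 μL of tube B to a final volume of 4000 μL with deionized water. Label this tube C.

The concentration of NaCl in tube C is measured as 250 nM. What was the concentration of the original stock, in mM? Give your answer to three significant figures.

Step 1: 2 mL brought to 200 mL → factor 200/2 = 100
Step 2: 0.75 mL + 10.5 mL = 11.25 mL total → factor 11.25/0.75 = 15
Step 3: 200 μL brought to 4000 μL → factor 4000/200 = 20
Overall dilution factor = 100 × 15 × 20 = 30000
Stock = 250 nM × 30000 = 7.500 × 10^6 nM = 7.50 mM

7.50 mM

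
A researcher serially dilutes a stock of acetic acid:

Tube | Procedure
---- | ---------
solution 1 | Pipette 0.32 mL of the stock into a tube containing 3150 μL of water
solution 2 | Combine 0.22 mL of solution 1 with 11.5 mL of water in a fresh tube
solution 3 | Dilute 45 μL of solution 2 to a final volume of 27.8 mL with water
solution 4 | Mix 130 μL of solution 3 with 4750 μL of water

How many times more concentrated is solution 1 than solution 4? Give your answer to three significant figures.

Step 1: 0.32 mL + 3150 μL = 3.47 mL total → factor 3.47/0.32 = 10.844
Step 2: 0.22 mL + 11.5 mL = 11.72 mL total → factor 11.72/0.22 = 53.273
Step 3: 45 μL brought to 27.8 mL → factor 27800/45 = 617.78
Step 4: 130 μL + 4750 μL = 4880 μL total → factor 4880/130 = 37.538
Dilution factor to solution 1 = 10.844; to solution 4 = 1.3397 × 10^7
[solution 1]/[solution 4] = (factor to solution 4)/(factor to solution 1) = 1.3397 × 10^7/10.844 = 1.24 × 10^6

1.24 × 10^6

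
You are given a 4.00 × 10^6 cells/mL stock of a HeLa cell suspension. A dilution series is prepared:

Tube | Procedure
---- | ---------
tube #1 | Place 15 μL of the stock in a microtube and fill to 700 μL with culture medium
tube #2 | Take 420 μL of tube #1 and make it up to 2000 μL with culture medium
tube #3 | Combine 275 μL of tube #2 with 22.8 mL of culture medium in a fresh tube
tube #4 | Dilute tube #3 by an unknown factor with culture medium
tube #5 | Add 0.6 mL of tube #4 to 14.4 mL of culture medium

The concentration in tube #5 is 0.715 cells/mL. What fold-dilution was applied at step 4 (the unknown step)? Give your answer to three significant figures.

Step 1: 15 μL brought to 700 μL → factor 700/15 = 46.667
Step 2: 420 μL brought to 2000 μL → factor 2000/420 = 4.7619
Step 3: 275 μL + 22.8 mL = 23075 μL total → factor 23075/275 = 83.909
Step 4: unknown factor x
Step 5: 0.6 mL + 14.4 mL = 15 mL total → factor 15/0.6 = 25
Product of known-step factors = 4.6616 × 10^5
Overall factor = 4.00 × 10^6 cells/mL / (0.715 cells/mL) = 5.5944 × 10^6
x = 5.5944 × 10^6 / 4.6616 × 10^5 = 12.0

12.0-fold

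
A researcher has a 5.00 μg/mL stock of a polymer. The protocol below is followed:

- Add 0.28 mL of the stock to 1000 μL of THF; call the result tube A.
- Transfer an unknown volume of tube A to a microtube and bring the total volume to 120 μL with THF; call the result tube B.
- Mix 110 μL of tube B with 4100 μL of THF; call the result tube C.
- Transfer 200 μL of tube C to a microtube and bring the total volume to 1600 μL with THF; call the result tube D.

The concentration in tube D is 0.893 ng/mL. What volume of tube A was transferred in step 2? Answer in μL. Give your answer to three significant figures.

30.0 μL

Step 1: 0.28 mL + 1000 μL = 1.28 mL total → factor 1.28/0.28 = 4.5714
Step 2: v brought to 120 μL → factor = 120 μL/v
Step 3: 110 μL + 4100 μL = 4210 μL total → factor 4210/110 = 38.273
Step 4: 200 μL brought to 1600 μL → factor 1600/200 = 8
Product of known-step factors = 1399.7
Overall factor = 5.00 μg/mL / (0.893 ng/mL) = 5599.1
Step-2 factor = 5599.1 / 1399.7 = 4.0003
v = 120 μL / 4.0003 = 30.0 μL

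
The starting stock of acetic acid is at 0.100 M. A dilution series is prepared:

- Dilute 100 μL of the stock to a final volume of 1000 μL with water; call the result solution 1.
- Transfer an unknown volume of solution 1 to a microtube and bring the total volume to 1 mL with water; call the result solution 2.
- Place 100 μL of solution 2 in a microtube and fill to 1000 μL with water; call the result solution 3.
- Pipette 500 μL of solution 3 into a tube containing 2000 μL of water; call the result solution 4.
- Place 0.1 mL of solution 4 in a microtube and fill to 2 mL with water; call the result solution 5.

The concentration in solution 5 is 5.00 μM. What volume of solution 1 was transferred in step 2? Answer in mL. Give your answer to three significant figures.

0.500 mL

Step 1: 100 μL brought to 1000 μL → factor 1000/100 = 10
Step 2: v brought to 1 mL → factor = 1 mL/v
Step 3: 100 μL brought to 1000 μL → factor 1000/100 = 10
Step 4: 500 μL + 2000 μL = 2500 μL total → factor 2500/500 = 5
Step 5: 0.1 mL brought to 2 mL → factor 2/0.1 = 20
Product of known-step factors = 10000
Overall factor = 0.100 M / (5.00 μM) = 20000
Step-2 factor = 20000 / 10000 = 2
v = 1 mL / 2 = 0.500 mL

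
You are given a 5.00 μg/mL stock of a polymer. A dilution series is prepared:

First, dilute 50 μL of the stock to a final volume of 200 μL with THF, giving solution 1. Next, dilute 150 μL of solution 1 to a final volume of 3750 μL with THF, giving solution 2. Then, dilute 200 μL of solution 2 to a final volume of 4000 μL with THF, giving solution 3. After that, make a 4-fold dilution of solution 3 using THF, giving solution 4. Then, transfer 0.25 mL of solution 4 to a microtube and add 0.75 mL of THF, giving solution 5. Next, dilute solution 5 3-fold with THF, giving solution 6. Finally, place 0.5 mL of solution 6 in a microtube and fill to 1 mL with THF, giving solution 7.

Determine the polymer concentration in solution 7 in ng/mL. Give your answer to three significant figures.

Step 1: 50 μL brought to 200 μL → factor 200/50 = 4
Step 2: 150 μL brought to 3750 μL → factor 3750/150 = 25
Step 3: 200 μL brought to 4000 μL → factor 4000/200 = 20
Step 4: 4-fold → factor 4
Step 5: 0.25 mL + 0.75 mL = 1 mL total → factor 1/0.25 = 4
Step 6: 3-fold → factor 3
Step 7: 0.5 mL brought to 1 mL → factor 1/0.5 = 2
Overall dilution factor = 4 × 25 × 20 × 4 × 4 × 3 × 2 = 1.92 × 10^5
Final = 5.00 μg/mL / 1.92 × 10^5 = 2.604 × 10^-5 μg/mL = 0.0260 ng/mL

0.0260 ng/mL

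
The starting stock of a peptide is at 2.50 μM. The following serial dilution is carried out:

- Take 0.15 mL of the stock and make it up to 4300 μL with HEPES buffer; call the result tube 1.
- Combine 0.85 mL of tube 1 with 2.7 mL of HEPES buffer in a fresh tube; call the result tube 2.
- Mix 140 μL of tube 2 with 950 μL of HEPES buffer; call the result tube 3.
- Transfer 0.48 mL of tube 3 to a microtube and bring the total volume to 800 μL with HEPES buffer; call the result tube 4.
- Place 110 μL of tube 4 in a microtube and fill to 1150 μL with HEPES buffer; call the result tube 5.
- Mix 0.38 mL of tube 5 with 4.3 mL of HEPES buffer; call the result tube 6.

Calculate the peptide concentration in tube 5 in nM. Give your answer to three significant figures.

0.154 nM

Step 1: 0.15 mL brought to 4300 μL → factor 4.3/0.15 = 28.667
Step 2: 0.85 mL + 2.7 mL = 3.55 mL total → factor 3.55/0.85 = 4.1765
Step 3: 140 μL + 950 μL = 1090 μL total → factor 1090/140 = 7.7857
Step 4: 0.48 mL brought to 800 μL → factor 0.8/0.48 = 1.6667
Step 5: 110 μL brought to 1150 μL → factor 1150/110 = 10.455
Dilution factor through tube 5 = 28.667 × 4.1765 × 7.7857 × 1.6667 × 10.455 = 16242
[tube 5] = 2.50 μM / 16242 = 0.0001539 μM = 0.154 nM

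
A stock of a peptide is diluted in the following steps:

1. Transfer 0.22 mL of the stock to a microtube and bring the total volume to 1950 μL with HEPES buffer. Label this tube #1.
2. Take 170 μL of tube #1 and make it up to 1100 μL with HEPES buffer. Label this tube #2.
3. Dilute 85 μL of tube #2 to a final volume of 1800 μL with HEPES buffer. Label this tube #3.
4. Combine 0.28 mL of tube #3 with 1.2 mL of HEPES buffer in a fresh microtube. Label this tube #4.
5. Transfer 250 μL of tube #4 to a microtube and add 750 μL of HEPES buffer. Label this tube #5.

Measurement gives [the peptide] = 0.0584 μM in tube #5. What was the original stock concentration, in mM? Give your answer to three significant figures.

1.50 mM

Step 1: 0.22 mL brought to 1950 μL → factor 1.95/0.22 = 8.8636
Step 2: 170 μL brought to 1100 μL → factor 1100/170 = 6.4706
Step 3: 85 μL brought to 1800 μL → factor 1800/85 = 21.176
Step 4: 0.28 mL + 1.2 mL = 1.48 mL total → factor 1.48/0.28 = 5.2857
Step 5: 250 μL + 750 μL = 1000 μL total → factor 1000/250 = 4
Overall dilution factor = 8.8636 × 6.4706 × 21.176 × 5.2857 × 4 = 25679
Stock = 0.0584 μM × 25679 = 1500 μM = 1.50 mM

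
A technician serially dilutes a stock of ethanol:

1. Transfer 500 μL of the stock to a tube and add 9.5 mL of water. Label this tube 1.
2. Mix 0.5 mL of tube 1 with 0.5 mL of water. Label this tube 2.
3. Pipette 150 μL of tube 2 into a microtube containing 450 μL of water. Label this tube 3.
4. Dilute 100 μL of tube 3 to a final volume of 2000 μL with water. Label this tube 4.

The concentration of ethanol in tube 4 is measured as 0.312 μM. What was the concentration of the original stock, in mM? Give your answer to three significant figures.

0.998 mM

Step 1: 500 μL + 9.5 mL = 10000 μL total → factor 10000/500 = 20
Step 2: 0.5 mL + 0.5 mL = 1 mL total → factor 1/0.5 = 2
Step 3: 150 μL + 450 μL = 600 μL total → factor 600/150 = 4
Step 4: 100 μL brought to 2000 μL → factor 2000/100 = 20
Overall dilution factor = 20 × 2 × 4 × 20 = 3200
Stock = 0.312 μM × 3200 = 998.4 μM = 0.998 mM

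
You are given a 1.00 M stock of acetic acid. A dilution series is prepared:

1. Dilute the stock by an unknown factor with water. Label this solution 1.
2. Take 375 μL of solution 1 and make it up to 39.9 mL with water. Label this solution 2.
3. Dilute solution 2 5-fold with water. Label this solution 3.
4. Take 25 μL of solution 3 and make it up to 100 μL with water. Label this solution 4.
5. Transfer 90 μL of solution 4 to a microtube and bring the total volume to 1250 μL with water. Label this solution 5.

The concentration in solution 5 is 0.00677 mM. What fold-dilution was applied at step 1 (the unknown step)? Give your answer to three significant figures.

5.00-fold

Step 1: unknown factor x
Step 2: 375 μL brought to 39.9 mL → factor 39900/375 = 106.4
Step 3: 5-fold → factor 5
Step 4: 25 μL brought to 100 μL → factor 100/25 = 4
Step 5: 90 μL brought to 1250 μL → factor 1250/90 = 13.889
Product of known-step factors = 29556
Overall factor = 1.00 M / (0.00677 mM) = 1.4771 × 10^5
x = 1.4771 × 10^5 / 29556 = 5.00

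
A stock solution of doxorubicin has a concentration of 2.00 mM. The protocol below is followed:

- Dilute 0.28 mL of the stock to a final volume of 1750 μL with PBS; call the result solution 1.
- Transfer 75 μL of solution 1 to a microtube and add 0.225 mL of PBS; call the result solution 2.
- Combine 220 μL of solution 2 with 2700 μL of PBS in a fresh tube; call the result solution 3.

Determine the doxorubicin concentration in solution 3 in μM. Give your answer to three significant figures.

Step 1: 0.28 mL brought to 1750 μL → factor 1.75/0.28 = 6.25
Step 2: 75 μL + 0.225 mL = 300 μL total → factor 300/75 = 4
Step 3: 220 μL + 2700 μL = 2920 μL total → factor 2920/220 = 13.273
Overall dilution factor = 6.25 × 4 × 13.273 = 331.82
Final = 2.00 mM / 331.82 = 0.006027 mM = 6.03 μM

6.03 μM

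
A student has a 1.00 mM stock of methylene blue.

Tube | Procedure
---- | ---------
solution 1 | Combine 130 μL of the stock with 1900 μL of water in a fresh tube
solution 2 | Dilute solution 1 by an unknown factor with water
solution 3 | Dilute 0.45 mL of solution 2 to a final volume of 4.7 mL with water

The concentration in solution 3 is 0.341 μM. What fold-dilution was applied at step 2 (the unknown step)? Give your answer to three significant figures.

Step 1: 130 μL + 1900 μL = 2030 μL total → factor 2030/130 = 15.615
Step 2: unknown factor x
Step 3: 0.45 mL brought to 4.7 mL → factor 4.7/0.45 = 10.444
Product of known-step factors = 163.09
Overall factor = 1.00 mM / (0.341 μM) = 2932.6
x = 2932.6 / 163.09 = 18.0

18.0-fold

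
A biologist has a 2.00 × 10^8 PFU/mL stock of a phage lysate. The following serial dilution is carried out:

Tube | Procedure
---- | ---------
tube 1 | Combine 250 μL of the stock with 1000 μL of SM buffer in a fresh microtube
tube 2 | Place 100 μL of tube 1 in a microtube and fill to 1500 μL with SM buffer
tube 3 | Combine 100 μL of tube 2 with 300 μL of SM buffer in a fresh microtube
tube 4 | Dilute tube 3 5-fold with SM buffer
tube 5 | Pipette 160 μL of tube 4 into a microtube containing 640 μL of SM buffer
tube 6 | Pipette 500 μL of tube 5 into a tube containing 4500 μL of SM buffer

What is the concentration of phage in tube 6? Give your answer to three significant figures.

Step 1: 250 μL + 1000 μL = 1250 μL total → factor 1250/250 = 5
Step 2: 100 μL brought to 1500 μL → factor 1500/100 = 15
Step 3: 100 μL + 300 μL = 400 μL total → factor 400/100 = 4
Step 4: 5-fold → factor 5
Step 5: 160 μL + 640 μL = 800 μL total → factor 800/160 = 5
Step 6: 500 μL + 4500 μL = 5000 μL total → factor 5000/500 = 10
Overall dilution factor = 5 × 15 × 4 × 5 × 5 × 10 = 75000
Final = 2.00 × 10^8 PFU/mL / 75000 = 2.67 × 10^3 PFU/mL

2.67 × 10^3 PFU/mL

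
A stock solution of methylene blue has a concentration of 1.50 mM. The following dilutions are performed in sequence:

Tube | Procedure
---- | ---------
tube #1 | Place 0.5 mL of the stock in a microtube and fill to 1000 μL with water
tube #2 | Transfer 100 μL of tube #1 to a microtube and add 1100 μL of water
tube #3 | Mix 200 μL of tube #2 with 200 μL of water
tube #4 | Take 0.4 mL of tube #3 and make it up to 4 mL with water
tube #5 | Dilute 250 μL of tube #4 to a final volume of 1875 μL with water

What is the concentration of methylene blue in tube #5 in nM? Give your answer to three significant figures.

Step 1: 0.5 mL brought to 1000 μL → factor 1/0.5 = 2
Step 2: 100 μL + 1100 μL = 1200 μL total → factor 1200/100 = 12
Step 3: 200 μL + 200 μL = 400 μL total → factor 400/200 = 2
Step 4: 0.4 mL brought to 4 mL → factor 4/0.4 = 10
Step 5: 250 μL brought to 1875 μL → factor 1875/250 = 7.5
Overall dilution factor = 2 × 12 × 2 × 10 × 7.5 = 3600
Final = 1.50 mM / 3600 = 0.0004167 mM = 417 nM

417 nM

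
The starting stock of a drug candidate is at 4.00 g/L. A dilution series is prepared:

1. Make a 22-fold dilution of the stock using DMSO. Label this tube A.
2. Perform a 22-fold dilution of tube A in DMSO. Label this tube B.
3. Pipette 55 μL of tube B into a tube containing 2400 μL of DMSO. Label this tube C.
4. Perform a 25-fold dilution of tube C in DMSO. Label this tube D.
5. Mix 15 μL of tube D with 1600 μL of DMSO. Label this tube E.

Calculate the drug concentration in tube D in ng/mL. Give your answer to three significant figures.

Step 1: 22-fold → factor 22
Step 2: 22-fold → factor 22
Step 3: 55 μL + 2400 μL = 2455 μL total → factor 2455/55 = 44.636
Step 4: 25-fold → factor 25
Dilution factor through tube D = 22 × 22 × 44.636 × 25 = 5.401 × 10^5
[tube D] = 4.00 g/L / 5.401 × 10^5 = 7.406 × 10^-6 g/L = 7.41 ng/mL

7.41 ng/mL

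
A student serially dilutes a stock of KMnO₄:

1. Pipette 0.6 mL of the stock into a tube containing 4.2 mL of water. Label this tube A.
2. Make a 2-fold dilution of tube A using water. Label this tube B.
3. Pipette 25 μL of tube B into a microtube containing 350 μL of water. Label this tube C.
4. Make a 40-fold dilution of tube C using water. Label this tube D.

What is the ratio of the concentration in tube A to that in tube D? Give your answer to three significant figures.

Step 1: 0.6 mL + 4.2 mL = 4.8 mL total → factor 4.8/0.6 = 8
Step 2: 2-fold → factor 2
Step 3: 25 μL + 350 μL = 375 μL total → factor 375/25 = 15
Step 4: 40-fold → factor 40
Dilution factor to tube A = 8; to tube D = 9600
[tube A]/[tube D] = (factor to tube D)/(factor to tube A) = 9600/8 = 1.20 × 10^3

1.20 × 10^3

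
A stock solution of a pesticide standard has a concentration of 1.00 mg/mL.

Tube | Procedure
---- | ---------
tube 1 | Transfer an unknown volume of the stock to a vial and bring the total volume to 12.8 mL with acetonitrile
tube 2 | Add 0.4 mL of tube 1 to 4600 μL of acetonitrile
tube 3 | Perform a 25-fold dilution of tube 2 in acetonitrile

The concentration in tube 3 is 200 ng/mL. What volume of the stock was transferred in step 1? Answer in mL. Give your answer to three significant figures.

0.800 mL

Step 1: v brought to 12.8 mL → factor = 12.8 mL/v
Step 2: 0.4 mL + 4600 μL = 5 mL total → factor 5/0.4 = 12.5
Step 3: 25-fold → factor 25
Product of known-step factors = 312.5
Overall factor = 1.00 mg/mL / (200 ng/mL) = 5000
Step-1 factor = 5000 / 312.5 = 16
v = 12.8 mL / 16 = 0.800 mL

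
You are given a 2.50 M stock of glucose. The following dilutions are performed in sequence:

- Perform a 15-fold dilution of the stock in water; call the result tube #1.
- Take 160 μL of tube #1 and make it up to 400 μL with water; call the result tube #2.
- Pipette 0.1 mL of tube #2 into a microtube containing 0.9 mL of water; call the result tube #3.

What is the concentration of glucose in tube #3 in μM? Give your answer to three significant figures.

Step 1: 15-fold → factor 15
Step 2: 160 μL brought to 400 μL → factor 400/160 = 2.5
Step 3: 0.1 mL + 0.9 mL = 1 mL total → factor 1/0.1 = 10
Overall dilution factor = 15 × 2.5 × 10 = 375
Final = 2.50 M / 375 = 0.006667 M = 6.67 × 10^3 μM

6.67 × 10^3 μM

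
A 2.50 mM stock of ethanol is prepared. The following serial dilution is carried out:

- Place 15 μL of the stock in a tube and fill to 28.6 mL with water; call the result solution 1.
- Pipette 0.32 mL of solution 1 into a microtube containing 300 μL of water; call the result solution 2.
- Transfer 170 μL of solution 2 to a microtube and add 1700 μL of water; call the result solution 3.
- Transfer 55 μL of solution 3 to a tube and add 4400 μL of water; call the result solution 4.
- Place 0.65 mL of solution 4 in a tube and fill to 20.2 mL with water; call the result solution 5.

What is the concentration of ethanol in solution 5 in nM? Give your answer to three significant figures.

Step 1: 15 μL brought to 28.6 mL → factor 28600/15 = 1906.7
Step 2: 0.32 mL + 300 μL = 0.62 mL total → factor 0.62/0.32 = 1.9375
Step 3: 170 μL + 1700 μL = 1870 μL total → factor 1870/170 = 11
Step 4: 55 μL + 4400 μL = 4455 μL total → factor 4455/55 = 81
Step 5: 0.65 mL brought to 20.2 mL → factor 20.2/0.65 = 31.077
Overall dilution factor = 1906.7 × 1.9375 × 11 × 81 × 31.077 = 1.0229 × 10^8
Final = 2.50 mM / 1.0229 × 10^8 = 2.444 × 10^-8 mM = 0.0244 nM

0.0244 nM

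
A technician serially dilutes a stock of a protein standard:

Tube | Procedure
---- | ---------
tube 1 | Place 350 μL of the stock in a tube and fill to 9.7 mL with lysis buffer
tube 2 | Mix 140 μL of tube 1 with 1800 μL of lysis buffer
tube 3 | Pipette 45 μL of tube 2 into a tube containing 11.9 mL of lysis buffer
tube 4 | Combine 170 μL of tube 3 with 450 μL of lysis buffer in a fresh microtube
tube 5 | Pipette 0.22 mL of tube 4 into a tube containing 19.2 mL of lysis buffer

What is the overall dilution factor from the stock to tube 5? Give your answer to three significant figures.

3.28 × 10^7

Step 1: 350 μL brought to 9.7 mL → factor 9700/350 = 27.714
Step 2: 140 μL + 1800 μL = 1940 μL total → factor 1940/140 = 13.857
Step 3: 45 μL + 11.9 mL = 11945 μL total → factor 11945/45 = 265.44
Step 4: 170 μL + 450 μL = 620 μL total → factor 620/170 = 3.6471
Step 5: 0.22 mL + 19.2 mL = 19.42 mL total → factor 19.42/0.22 = 88.273
Overall dilution factor = 27.714 × 13.857 × 265.44 × 3.6471 × 88.273 = 3.2819 × 10^7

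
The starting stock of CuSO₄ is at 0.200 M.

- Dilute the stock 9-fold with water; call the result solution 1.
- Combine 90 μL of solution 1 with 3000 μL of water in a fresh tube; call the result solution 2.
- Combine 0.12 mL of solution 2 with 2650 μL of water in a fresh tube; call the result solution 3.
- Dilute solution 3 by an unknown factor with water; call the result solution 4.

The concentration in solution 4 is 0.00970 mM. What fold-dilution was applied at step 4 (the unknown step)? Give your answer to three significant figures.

2.89-fold

Step 1: 9-fold → factor 9
Step 2: 90 μL + 3000 μL = 3090 μL total → factor 3090/90 = 34.333
Step 3: 0.12 mL + 2650 μL = 2.77 mL total → factor 2.77/0.12 = 23.083
Step 4: unknown factor x
Product of known-step factors = 7132.8
Overall factor = 0.200 M / (0.00970 mM) = 20619
x = 20619 / 7132.8 = 2.89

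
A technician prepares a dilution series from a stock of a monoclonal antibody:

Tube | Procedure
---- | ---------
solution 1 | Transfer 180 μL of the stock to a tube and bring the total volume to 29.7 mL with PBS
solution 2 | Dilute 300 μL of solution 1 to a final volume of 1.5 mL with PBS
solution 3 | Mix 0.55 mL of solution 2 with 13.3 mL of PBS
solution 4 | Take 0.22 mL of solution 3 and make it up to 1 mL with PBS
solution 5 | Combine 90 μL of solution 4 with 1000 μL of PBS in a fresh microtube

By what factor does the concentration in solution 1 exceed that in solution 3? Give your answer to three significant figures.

126

Step 1: 180 μL brought to 29.7 mL → factor 29700/180 = 165
Step 2: 300 μL brought to 1.5 mL → factor 1500/300 = 5
Step 3: 0.55 mL + 13.3 mL = 13.85 mL total → factor 13.85/0.55 = 25.182
Dilution factor to solution 1 = 165; to solution 3 = 20775
[solution 1]/[solution 3] = (factor to solution 3)/(factor to solution 1) = 20775/165 = 126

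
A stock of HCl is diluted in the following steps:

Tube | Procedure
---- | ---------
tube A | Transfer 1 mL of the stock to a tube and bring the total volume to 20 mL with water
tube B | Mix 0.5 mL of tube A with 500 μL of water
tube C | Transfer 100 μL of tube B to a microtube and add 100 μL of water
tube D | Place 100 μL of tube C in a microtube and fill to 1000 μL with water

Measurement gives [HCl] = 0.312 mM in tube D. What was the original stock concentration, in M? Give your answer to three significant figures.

0.250 M

Step 1: 1 mL brought to 20 mL → factor 20/1 = 20
Step 2: 0.5 mL + 500 μL = 1 mL total → factor 1/0.5 = 2
Step 3: 100 μL + 100 μL = 200 μL total → factor 200/100 = 2
Step 4: 100 μL brought to 1000 μL → factor 1000/100 = 10
Overall dilution factor = 20 × 2 × 2 × 10 = 800
Stock = 0.312 mM × 800 = 249.6 mM = 0.250 M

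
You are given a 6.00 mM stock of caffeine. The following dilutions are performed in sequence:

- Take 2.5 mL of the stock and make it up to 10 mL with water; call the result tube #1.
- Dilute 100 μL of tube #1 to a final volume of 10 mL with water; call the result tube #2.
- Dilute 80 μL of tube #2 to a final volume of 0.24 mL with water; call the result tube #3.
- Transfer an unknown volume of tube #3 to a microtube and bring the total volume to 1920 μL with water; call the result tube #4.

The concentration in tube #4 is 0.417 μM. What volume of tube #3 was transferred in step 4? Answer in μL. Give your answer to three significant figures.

160 μL

Step 1: 2.5 mL brought to 10 mL → factor 10/2.5 = 4
Step 2: 100 μL brought to 10 mL → factor 10000/100 = 100
Step 3: 80 μL brought to 0.24 mL → factor 240/80 = 3
Step 4: v brought to 1920 μL → factor = 1920 μL/v
Product of known-step factors = 1200
Overall factor = 6.00 mM / (0.417 μM) = 14388
Step-4 factor = 14388 / 1200 = 11.99
v = 1920 μL / 11.99 = 160 μL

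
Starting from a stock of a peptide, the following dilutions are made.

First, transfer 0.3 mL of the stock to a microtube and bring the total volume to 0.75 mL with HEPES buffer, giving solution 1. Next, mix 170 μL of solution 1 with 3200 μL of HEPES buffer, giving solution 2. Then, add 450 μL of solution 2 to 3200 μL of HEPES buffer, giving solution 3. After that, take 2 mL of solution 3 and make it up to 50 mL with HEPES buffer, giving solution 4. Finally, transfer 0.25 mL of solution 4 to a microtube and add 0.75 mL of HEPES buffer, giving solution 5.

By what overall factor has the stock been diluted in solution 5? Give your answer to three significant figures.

4.02 × 10^4

Step 1: 0.3 mL brought to 0.75 mL → factor 0.75/0.3 = 2.5
Step 2: 170 μL + 3200 μL = 3370 μL total → factor 3370/170 = 19.824
Step 3: 450 μL + 3200 μL = 3650 μL total → factor 3650/450 = 8.1111
Step 4: 2 mL brought to 50 mL → factor 50/2 = 25
Step 5: 0.25 mL + 0.75 mL = 1 mL total → factor 1/0.25 = 4
Overall dilution factor = 2.5 × 19.824 × 8.1111 × 25 × 4 = 40198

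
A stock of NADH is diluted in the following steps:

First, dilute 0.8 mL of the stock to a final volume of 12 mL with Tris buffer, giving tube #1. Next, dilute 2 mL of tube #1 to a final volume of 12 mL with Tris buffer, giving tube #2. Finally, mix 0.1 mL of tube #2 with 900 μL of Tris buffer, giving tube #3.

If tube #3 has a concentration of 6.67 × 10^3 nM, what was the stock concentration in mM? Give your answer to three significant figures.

Step 1: 0.8 mL brought to 12 mL → factor 12/0.8 = 15
Step 2: 2 mL brought to 12 mL → factor 12/2 = 6
Step 3: 0.1 mL + 900 μL = 1 mL total → factor 1/0.1 = 10
Overall dilution factor = 15 × 6 × 10 = 900
Stock = 6.67 × 10^3 nM × 900 = 6.003 × 10^6 nM = 6.00 mM

6.00 mM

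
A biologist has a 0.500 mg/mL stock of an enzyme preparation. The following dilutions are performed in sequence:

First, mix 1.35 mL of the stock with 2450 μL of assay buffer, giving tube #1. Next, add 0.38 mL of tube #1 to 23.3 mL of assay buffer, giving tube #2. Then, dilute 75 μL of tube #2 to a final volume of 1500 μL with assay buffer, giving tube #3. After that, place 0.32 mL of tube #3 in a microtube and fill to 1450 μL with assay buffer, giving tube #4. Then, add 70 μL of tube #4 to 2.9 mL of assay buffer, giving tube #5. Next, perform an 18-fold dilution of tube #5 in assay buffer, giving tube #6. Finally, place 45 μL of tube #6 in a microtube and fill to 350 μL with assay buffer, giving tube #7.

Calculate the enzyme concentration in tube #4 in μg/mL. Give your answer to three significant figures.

0.0315 μg/mL

Step 1: 1.35 mL + 2450 μL = 3.8 mL total → factor 3.8/1.35 = 2.8148
Step 2: 0.38 mL + 23.3 mL = 23.68 mL total → factor 23.68/0.38 = 62.316
Step 3: 75 μL brought to 1500 μL → factor 1500/75 = 20
Step 4: 0.32 mL brought to 1450 μL → factor 1.45/0.32 = 4.5312
Dilution factor through tube #4 = 2.8148 × 62.316 × 20 × 4.5312 = 15896
[tube #4] = 0.500 mg/mL / 15896 = 3.145 × 10^-5 mg/mL = 0.0315 μg/mL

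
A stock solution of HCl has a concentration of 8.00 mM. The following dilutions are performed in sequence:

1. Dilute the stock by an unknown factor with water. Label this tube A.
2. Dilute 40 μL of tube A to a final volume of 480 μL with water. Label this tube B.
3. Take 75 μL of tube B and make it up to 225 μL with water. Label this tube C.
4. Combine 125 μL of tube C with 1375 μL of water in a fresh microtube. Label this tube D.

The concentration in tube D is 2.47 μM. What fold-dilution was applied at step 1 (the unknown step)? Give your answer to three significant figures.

7.50-fold

Step 1: unknown factor x
Step 2: 40 μL brought to 480 μL → factor 480/40 = 12
Step 3: 75 μL brought to 225 μL → factor 225/75 = 3
Step 4: 125 μL + 1375 μL = 1500 μL total → factor 1500/125 = 12
Product of known-step factors = 432
Overall factor = 8.00 mM / (2.47 μM) = 3238.9
x = 3238.9 / 432 = 7.50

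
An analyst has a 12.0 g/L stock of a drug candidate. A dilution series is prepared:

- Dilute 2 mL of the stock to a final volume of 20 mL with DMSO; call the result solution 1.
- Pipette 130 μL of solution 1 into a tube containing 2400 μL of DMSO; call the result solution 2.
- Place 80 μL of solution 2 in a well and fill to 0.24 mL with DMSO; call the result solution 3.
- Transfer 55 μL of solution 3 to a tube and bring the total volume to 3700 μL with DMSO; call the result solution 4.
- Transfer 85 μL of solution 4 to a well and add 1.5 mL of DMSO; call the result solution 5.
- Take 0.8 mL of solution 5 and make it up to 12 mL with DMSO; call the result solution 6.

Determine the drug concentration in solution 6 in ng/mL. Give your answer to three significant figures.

Step 1: 2 mL brought to 20 mL → factor 20/2 = 10
Step 2: 130 μL + 2400 μL = 2530 μL total → factor 2530/130 = 19.462
Step 3: 80 μL brought to 0.24 mL → factor 240/80 = 3
Step 4: 55 μL brought to 3700 μL → factor 3700/55 = 67.273
Step 5: 85 μL + 1.5 mL = 1585 μL total → factor 1585/85 = 18.647
Step 6: 0.8 mL brought to 12 mL → factor 12/0.8 = 15
Overall dilution factor = 10 × 19.462 × 3 × 67.273 × 18.647 × 15 = 1.0986 × 10^7
Final = 12.0 g/L / 1.0986 × 10^7 = 1.092 × 10^-6 g/L = 1.09 ng/mL

1.09 ng/mL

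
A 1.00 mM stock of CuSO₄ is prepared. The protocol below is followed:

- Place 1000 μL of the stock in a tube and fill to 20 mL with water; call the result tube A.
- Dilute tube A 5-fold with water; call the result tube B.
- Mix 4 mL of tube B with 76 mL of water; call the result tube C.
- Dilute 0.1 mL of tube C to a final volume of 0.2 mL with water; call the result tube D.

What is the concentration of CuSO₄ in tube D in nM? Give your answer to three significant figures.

250 nM

Step 1: 1000 μL brought to 20 mL → factor 20000/1000 = 20
Step 2: 5-fold → factor 5
Step 3: 4 mL + 76 mL = 80 mL total → factor 80/4 = 20
Step 4: 0.1 mL brought to 0.2 mL → factor 0.2/0.1 = 2
Overall dilution factor = 20 × 5 × 20 × 2 = 4000
Final = 1.00 mM / 4000 = 0.0002500 mM = 250 nM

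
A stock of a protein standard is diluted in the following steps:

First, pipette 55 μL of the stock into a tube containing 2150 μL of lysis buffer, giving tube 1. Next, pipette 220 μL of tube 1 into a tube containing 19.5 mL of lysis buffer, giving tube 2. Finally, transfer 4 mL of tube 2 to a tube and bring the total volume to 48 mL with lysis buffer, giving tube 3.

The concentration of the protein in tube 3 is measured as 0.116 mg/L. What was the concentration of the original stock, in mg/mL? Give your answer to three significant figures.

5.00 mg/mL

Step 1: 55 μL + 2150 μL = 2205 μL total → factor 2205/55 = 40.091
Step 2: 220 μL + 19.5 mL = 19720 μL total → factor 19720/220 = 89.636
Step 3: 4 mL brought to 48 mL → factor 48/4 = 12
Overall dilution factor = 40.091 × 89.636 × 12 = 43123
Stock = 0.116 mg/L × 43123 = 5002 mg/L = 5.00 mg/mL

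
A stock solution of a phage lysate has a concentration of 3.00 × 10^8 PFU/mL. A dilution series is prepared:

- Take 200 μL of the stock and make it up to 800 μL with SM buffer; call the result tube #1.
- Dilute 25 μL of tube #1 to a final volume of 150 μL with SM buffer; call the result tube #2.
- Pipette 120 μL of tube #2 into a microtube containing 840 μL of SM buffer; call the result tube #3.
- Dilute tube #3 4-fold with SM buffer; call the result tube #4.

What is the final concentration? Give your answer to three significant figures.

3.91 × 10^5 PFU/mL

Step 1: 200 μL brought to 800 μL → factor 800/200 = 4
Step 2: 25 μL brought to 150 μL → factor 150/25 = 6
Step 3: 120 μL + 840 μL = 960 μL total → factor 960/120 = 8
Step 4: 4-fold → factor 4
Overall dilution factor = 4 × 6 × 8 × 4 = 768
Final = 3.00 × 10^8 PFU/mL / 768 = 3.91 × 10^5 PFU/mL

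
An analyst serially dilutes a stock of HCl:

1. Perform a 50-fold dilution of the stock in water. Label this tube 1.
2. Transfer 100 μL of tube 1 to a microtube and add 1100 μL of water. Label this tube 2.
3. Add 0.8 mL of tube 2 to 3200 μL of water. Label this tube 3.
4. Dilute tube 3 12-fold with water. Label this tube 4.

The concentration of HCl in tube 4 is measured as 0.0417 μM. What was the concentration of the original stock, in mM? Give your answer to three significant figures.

1.50 mM

Step 1: 50-fold → factor 50
Step 2: 100 μL + 1100 μL = 1200 μL total → factor 1200/100 = 12
Step 3: 0.8 mL + 3200 μL = 4 mL total → factor 4/0.8 = 5
Step 4: 12-fold → factor 12
Overall dilution factor = 50 × 12 × 5 × 12 = 36000
Stock = 0.0417 μM × 36000 = 1501 μM = 1.50 mM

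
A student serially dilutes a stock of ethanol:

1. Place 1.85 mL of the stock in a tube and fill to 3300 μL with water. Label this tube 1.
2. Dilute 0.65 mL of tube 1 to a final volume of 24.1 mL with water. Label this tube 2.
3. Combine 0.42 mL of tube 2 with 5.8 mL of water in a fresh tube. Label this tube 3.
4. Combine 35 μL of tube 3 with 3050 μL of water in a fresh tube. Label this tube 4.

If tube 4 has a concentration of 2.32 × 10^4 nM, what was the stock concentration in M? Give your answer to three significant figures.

2.00 M

Step 1: 1.85 mL brought to 3300 μL → factor 3.3/1.85 = 1.7838
Step 2: 0.65 mL brought to 24.1 mL → factor 24.1/0.65 = 37.077
Step 3: 0.42 mL + 5.8 mL = 6.22 mL total → factor 6.22/0.42 = 14.81
Step 4: 35 μL + 3050 μL = 3085 μL total → factor 3085/35 = 88.143
Overall dilution factor = 1.7838 × 37.077 × 14.81 × 88.143 = 86332
Stock = 2.32 × 10^4 nM × 86332 = 2.003 × 10^9 nM = 2.00 M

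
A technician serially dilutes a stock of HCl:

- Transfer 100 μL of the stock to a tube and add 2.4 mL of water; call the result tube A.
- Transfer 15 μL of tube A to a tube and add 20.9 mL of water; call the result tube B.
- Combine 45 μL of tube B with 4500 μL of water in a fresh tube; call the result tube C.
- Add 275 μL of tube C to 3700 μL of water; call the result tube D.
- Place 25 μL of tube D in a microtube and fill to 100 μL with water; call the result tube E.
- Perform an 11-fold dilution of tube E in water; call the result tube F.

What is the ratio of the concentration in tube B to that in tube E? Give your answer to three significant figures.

5.84 × 10^3

Step 1: 100 μL + 2.4 mL = 2500 μL total → factor 2500/100 = 25
Step 2: 15 μL + 20.9 mL = 20915 μL total → factor 20915/15 = 1394.3
Step 3: 45 μL + 4500 μL = 4545 μL total → factor 4545/45 = 101
Step 4: 275 μL + 3700 μL = 3975 μL total → factor 3975/275 = 14.455
Step 5: 25 μL brought to 100 μL → factor 100/25 = 4
Dilution factor to tube B = 34858; to tube E = 2.0356 × 10^8
[tube B]/[tube E] = (factor to tube E)/(factor to tube B) = 2.0356 × 10^8/34858 = 5.84 × 10^3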